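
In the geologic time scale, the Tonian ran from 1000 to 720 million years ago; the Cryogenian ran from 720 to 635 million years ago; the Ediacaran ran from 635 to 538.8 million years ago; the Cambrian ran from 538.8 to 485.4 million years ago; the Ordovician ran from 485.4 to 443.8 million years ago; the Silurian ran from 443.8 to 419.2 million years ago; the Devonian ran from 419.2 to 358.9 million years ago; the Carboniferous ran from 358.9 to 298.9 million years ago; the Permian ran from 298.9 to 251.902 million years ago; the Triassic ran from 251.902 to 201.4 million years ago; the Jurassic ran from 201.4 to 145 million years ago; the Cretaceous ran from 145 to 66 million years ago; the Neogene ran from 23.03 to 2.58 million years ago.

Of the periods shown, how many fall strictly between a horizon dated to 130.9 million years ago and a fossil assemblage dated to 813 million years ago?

10

The older date is 813 Ma and the younger is 130.9 Ma.
Periods with start < 813 and end > 130.9 Ma: Cryogenian (720–635), Ediacaran (635–538.8), Cambrian (538.8–485.4), Ordovician (485.4–443.8), Silurian (443.8–419.2), Devonian (419.2–358.9), Carboniferous (358.9–298.9), Permian (298.9–251.902), Triassic (251.902–201.4), Jurassic (201.4–145).
That is 10 complete periods.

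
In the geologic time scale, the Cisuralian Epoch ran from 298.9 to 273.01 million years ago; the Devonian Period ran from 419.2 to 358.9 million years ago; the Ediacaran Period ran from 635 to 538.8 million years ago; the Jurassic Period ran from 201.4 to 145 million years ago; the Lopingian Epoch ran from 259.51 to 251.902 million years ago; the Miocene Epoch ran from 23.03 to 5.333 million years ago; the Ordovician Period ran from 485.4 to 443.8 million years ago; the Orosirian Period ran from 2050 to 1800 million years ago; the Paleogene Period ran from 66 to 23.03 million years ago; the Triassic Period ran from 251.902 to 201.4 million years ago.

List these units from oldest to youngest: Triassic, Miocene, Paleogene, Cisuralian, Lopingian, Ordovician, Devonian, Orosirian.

Orosirian, then Ordovician, then Devonian, then Cisuralian, then Lopingian, then Triassic, then Paleogene, then Miocene

The oldest of these is Orosirian (starts 2050 Ma) and the youngest is Miocene (ends 5.333 Ma).
In between, by decreasing start age: Ordovician (485.4), Devonian (419.2), Cisuralian (298.9), Lopingian (259.51), Triassic (251.902), Paleogene (66).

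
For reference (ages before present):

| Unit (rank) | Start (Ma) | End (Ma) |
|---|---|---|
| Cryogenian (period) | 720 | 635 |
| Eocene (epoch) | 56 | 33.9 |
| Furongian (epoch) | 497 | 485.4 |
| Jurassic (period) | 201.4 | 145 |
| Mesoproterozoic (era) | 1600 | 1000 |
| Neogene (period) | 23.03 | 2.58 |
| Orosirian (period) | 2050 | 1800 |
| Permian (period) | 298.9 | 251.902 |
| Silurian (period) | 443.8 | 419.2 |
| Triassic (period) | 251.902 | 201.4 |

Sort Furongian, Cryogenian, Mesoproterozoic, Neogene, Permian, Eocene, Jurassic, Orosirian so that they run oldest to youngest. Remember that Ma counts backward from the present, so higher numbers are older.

Orosirian → Mesoproterozoic → Cryogenian → Furongian → Permian → Jurassic → Eocene → Neogene

Read off each span (Ma): Furongian 497–485.4; Cryogenian 720–635; Mesoproterozoic 1600–1000; Neogene 23.03–2.58; Permian 298.9–251.902; Eocene 56–33.9; Jurassic 201.4–145; Orosirian 2050–1800.
Larger Ma is older, so oldest→youngest is Orosirian, Mesoproterozoic, Cryogenian, Furongian, Permian, Jurassic, Eocene, Neogene.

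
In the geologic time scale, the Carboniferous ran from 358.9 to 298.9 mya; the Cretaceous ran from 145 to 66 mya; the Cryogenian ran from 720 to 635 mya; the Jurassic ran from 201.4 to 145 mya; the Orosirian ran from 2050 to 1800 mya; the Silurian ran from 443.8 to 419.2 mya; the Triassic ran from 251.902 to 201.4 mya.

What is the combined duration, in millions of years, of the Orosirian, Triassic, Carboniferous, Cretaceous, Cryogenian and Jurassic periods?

580.902 million years

Each duration: Orosirian = 250; Triassic = 50.502; Carboniferous = 60; Cretaceous = 79; Cryogenian = 85; Jurassic = 56.4.
Sum: 250 + 50.502 + 60 + 79 + 85 + 56.4 = 580.902 Myr.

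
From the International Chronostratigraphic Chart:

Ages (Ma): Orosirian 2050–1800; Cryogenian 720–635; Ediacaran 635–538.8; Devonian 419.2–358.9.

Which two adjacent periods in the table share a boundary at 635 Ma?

Cryogenian and Ediacaran

The Cryogenian ends at 635 Ma and the Ediacaran begins at 635 Ma, so they share that boundary.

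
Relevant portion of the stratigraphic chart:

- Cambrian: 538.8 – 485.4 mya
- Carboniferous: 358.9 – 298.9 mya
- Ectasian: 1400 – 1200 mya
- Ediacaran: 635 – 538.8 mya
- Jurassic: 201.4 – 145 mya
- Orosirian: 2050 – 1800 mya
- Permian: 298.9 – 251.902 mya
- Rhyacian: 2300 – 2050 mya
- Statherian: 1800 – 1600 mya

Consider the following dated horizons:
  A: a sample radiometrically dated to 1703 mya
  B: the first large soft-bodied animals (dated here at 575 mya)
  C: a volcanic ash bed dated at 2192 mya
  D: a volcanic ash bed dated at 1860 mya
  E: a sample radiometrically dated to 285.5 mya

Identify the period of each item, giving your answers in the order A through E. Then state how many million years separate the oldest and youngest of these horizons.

Match each age against the start–end ranges in the excerpt: A = 1703 Ma → Statherian (1800–1600); B = 575 Ma → Ediacaran (635–538.8); C = 2192 Ma → Rhyacian (2300–2050); D = 1860 Ma → Orosirian (2050–1800); E = 285.5 Ma → Permian (298.9–251.902).
The largest age is 2192 Ma and the smallest is 285.5 Ma; their difference is 1906.5 Myr.

A — Statherian; B — Ediacaran; C — Rhyacian; D — Orosirian; E — Permian; span 1906.5 million years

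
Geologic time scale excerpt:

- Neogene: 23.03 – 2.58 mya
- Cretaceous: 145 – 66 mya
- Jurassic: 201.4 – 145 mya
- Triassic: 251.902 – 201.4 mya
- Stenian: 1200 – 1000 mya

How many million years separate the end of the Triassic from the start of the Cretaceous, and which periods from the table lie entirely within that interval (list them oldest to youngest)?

56.4 million years; Jurassic

End of Triassic = 201.4 Ma; start of Cretaceous = 145 Ma.
Gap = 201.4 − 145 = 56.4 Myr.
Periods wholly inside 201.4–145 Ma: Jurassic (201.4–145).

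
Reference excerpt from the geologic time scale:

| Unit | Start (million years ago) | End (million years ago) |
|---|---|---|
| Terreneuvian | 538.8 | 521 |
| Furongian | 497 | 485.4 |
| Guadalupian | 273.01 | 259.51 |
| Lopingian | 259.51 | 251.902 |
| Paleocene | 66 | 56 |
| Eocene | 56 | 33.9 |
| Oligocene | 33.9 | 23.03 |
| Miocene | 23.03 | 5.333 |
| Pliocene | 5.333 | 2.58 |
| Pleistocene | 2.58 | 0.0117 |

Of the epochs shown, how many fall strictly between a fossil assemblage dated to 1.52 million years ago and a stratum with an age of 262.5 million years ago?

6

262.5 Ma sits inside the Guadalupian (273.01–259.51) and 1.52 Ma inside the Pleistocene (2.58–0.0117); neither of those is wholly between the two dates.
The listed epochs lying completely between them are Lopingian, Paleocene, Eocene, Oligocene, Miocene, Pliocene — 6 in all.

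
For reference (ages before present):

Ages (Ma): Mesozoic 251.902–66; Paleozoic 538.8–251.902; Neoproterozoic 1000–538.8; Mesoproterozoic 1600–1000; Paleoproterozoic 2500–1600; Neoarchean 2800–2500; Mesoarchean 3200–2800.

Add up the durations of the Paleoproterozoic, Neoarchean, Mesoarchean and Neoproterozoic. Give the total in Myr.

Each duration: Paleoproterozoic = 900; Neoarchean = 300; Mesoarchean = 400; Neoproterozoic = 461.2.
Sum: 900 + 300 + 400 + 461.2 = 2061.2 Myr.

2061.2 million years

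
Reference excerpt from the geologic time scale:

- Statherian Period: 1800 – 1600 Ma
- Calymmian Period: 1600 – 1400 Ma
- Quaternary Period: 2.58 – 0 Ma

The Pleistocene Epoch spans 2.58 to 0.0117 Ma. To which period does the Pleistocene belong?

Quaternary

The Pleistocene (2.58–0.0117 Ma) lies entirely within 2.58–0 Ma, the Quaternary Period.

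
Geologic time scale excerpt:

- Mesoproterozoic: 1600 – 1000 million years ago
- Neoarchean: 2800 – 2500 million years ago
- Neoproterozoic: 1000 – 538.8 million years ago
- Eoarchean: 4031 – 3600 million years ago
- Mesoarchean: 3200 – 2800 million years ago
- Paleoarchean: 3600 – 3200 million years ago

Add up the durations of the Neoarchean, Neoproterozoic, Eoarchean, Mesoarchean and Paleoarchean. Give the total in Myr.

Each duration: Neoarchean = 300; Neoproterozoic = 461.2; Eoarchean = 431; Mesoarchean = 400; Paleoarchean = 400.
Sum: 300 + 461.2 + 431 + 400 + 400 = 1992.2 Myr.

1992.2 million years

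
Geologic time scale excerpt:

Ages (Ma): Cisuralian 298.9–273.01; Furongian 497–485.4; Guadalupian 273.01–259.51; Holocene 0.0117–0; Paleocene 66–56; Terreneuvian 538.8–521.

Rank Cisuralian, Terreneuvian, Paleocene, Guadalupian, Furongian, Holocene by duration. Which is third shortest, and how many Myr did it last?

Furongian, 11.6 million years

Durations: Cisuralian 25.89; Terreneuvian 17.8; Paleocene 10; Guadalupian 13.5; Furongian 11.6; Holocene 0.0117 Myr.
Sorted shortest-first: Holocene (0.0117), Paleocene (10), Furongian (11.6), Guadalupian (13.5), Terreneuvian (17.8), Cisuralian (25.89).
The third shortest is Furongian at 11.6 Myr.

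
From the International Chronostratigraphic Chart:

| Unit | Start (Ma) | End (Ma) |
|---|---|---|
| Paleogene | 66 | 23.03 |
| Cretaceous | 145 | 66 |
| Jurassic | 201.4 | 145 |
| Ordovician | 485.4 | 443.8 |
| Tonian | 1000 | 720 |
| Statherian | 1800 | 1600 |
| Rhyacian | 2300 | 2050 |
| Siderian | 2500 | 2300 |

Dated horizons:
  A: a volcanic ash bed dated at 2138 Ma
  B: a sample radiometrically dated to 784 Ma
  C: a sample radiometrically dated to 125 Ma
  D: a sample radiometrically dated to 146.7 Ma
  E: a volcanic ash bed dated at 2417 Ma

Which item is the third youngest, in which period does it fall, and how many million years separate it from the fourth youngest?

Smaller Ma means younger, so youngest first: C 125 < D 146.7 < B 784 < A 2138 < E 2417.
Counting 3 along gives B (784 Ma); the excerpt puts that inside the Tonian, 1000–720 Ma.
Next in line is A (2138 Ma), and 2138 − 784 = 1354 Myr.

B, in the Tonian; 1354 million years to A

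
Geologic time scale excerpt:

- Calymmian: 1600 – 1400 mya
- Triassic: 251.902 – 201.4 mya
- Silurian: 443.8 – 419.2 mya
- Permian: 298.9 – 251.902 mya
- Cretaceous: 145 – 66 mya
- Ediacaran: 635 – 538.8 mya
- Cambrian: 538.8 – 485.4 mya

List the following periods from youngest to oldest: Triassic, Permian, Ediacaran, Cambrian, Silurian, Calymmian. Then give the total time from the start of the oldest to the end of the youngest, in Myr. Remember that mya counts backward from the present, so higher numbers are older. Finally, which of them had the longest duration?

From the excerpt: Triassic 251.902–201.4; Permian 298.9–251.902; Ediacaran 635–538.8; Cambrian 538.8–485.4; Silurian 443.8–419.2; Calymmian 1600–1400 (Ma).
Larger Ma is earlier, so the oldest is Calymmian and the youngest is Triassic; youngest to oldest: Triassic, Permian, Silurian, Cambrian, Ediacaran, Calymmian.
Oldest start 1600 minus youngest end 201.4 gives 1398.6 Myr overall.
Individual lengths (start − end): Cambrian 53.4; Silurian 24.6; Permian 46.998; Triassic 50.502; Ediacaran 96.2; Calymmian 200. The largest is Calymmian at 200 Myr.

Triassic → Permian → Silurian → Cambrian → Ediacaran → Calymmian; total span 1398.6 Myr; longest is Calymmian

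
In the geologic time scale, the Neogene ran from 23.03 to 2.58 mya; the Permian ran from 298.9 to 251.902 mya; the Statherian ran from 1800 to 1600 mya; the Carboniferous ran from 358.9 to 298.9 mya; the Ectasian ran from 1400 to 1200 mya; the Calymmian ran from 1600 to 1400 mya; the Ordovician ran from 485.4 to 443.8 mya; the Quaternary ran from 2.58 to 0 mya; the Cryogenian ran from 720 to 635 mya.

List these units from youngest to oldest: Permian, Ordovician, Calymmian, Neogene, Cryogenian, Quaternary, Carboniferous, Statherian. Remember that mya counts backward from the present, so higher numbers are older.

Quaternary, Neogene, Permian, Carboniferous, Ordovician, Cryogenian, Calymmian, Statherian

The oldest of these is Statherian (starts 1800 Ma) and the youngest is Quaternary (ends 0 Ma).
In between, by decreasing start age: Calymmian (1600), Cryogenian (720), Ordovician (485.4), Carboniferous (358.9), Permian (298.9), Neogene (23.03).
Listing youngest first means reversing that sequence.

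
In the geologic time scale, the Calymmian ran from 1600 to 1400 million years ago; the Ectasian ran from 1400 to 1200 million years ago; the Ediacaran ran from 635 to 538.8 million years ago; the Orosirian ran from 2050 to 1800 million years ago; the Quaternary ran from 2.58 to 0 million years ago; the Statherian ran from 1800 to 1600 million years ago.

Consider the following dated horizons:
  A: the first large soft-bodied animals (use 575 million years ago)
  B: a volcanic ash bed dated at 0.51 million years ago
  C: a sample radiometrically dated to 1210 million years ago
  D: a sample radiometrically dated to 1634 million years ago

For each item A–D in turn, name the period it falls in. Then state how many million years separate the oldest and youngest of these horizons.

Match each age against the start–end ranges in the excerpt: A = 575 Ma → Ediacaran (635–538.8); B = 0.51 Ma → Quaternary (2.58–0); C = 1210 Ma → Ectasian (1400–1200); D = 1634 Ma → Statherian (1800–1600).
The largest age is 1634 Ma and the smallest is 0.51 Ma; their difference is 1633.49 Myr.

A — Ediacaran; B — Quaternary; C — Ectasian; D — Statherian; span 1633.49 million years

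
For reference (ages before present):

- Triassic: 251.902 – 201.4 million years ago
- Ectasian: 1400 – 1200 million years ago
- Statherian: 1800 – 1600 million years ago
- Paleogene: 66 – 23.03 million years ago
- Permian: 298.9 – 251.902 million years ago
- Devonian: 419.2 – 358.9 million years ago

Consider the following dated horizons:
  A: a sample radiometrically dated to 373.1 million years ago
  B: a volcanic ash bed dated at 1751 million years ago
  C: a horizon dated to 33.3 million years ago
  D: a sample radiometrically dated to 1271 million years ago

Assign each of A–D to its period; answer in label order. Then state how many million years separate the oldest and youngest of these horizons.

A — Devonian; B — Statherian; C — Paleogene; D — Ectasian; span 1717.7 million years

A: 373.1 Ma lies in 419.2–358.9 Ma, so Devonian.
B: 1751 Ma lies in 1800–1600 Ma, so Statherian.
C: 33.3 Ma lies in 66–23.03 Ma, so Paleogene.
D: 1271 Ma lies in 1400–1200 Ma, so Ectasian.
Oldest = 1751 Ma, youngest = 33.3 Ma → span 1717.7 Myr.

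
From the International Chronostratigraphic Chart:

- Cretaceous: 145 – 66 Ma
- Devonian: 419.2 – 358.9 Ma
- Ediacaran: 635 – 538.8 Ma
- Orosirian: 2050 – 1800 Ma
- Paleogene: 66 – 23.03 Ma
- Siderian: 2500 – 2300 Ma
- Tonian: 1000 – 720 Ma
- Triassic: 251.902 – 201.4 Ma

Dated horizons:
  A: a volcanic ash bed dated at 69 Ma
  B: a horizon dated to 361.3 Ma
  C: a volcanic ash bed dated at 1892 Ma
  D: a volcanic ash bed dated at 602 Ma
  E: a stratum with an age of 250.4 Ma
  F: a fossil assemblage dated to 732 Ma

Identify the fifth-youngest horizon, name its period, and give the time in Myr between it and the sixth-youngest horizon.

F, in the Tonian; 1160 million years to C

Smaller Ma means younger, so youngest first: A 69 < E 250.4 < B 361.3 < D 602 < F 732 < C 1892.
Counting 5 along gives F (732 Ma); the excerpt puts that inside the Tonian, 1000–720 Ma.
Next in line is C (1892 Ma), and 1892 − 732 = 1160 Myr.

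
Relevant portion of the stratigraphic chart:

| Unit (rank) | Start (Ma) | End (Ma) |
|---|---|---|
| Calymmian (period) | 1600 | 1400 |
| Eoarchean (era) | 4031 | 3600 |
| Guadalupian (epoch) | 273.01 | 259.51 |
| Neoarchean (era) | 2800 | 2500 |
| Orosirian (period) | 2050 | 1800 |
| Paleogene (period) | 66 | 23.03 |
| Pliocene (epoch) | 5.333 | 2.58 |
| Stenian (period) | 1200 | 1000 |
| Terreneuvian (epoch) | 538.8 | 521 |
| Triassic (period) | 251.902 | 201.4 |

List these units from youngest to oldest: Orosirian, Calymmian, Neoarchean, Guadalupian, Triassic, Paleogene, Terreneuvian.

Paleogene → Triassic → Guadalupian → Terreneuvian → Calymmian → Orosirian → Neoarchean

Read off each span (Ma): Orosirian 2050–1800; Calymmian 1600–1400; Neoarchean 2800–2500; Guadalupian 273.01–259.51; Triassic 251.902–201.4; Paleogene 66–23.03; Terreneuvian 538.8–521.
Larger Ma is older, so oldest→youngest is Neoarchean, Orosirian, Calymmian, Terreneuvian, Guadalupian, Triassic, Paleogene; reverse it for youngest→oldest.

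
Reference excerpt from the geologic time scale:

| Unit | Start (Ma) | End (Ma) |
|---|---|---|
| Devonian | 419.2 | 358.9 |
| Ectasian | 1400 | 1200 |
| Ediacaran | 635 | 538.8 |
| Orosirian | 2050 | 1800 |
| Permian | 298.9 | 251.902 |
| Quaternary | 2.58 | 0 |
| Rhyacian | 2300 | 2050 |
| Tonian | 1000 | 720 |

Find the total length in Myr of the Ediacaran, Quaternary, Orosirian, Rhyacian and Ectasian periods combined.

798.78 million years

Each duration: Ediacaran = 96.2; Quaternary = 2.58; Orosirian = 250; Rhyacian = 250; Ectasian = 200.
Sum: 96.2 + 2.58 + 250 + 250 + 200 = 798.78 Myr.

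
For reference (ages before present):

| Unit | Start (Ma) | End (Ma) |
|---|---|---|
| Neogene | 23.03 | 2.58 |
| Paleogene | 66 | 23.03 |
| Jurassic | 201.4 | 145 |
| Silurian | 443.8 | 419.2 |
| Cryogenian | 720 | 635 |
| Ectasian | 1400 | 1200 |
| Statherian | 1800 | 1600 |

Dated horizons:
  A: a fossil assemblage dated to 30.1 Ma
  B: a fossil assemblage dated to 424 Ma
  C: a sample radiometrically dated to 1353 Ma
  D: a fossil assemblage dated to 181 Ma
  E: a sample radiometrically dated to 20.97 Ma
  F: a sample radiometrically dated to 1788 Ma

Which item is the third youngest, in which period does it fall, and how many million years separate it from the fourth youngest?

D, in the Jurassic; 243 million years to B

Smaller Ma means younger, so youngest first: E 20.97 < A 30.1 < D 181 < B 424 < C 1353 < F 1788.
Counting 3 along gives D (181 Ma); the excerpt puts that inside the Jurassic, 201.4–145 Ma.
Next in line is B (424 Ma), and 424 − 181 = 243 Myr.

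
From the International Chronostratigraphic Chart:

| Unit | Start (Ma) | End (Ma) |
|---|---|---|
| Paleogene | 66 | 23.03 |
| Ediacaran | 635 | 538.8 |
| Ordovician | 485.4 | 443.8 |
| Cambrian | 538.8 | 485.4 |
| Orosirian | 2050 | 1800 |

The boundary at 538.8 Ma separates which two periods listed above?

The Ediacaran ends at 538.8 Ma and the Cambrian begins at 538.8 Ma, so they share that boundary.

Ediacaran and Cambrian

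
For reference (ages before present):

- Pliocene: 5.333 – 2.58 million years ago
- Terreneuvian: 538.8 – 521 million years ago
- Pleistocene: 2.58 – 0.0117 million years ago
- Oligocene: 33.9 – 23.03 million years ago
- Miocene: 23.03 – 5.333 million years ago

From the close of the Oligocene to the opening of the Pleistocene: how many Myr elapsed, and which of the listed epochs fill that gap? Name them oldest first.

End of Oligocene = 23.03 Ma; start of Pleistocene = 2.58 Ma.
Gap = 23.03 − 2.58 = 20.45 Myr.
Epochs wholly inside 23.03–2.58 Ma: Miocene (23.03–5.333), Pliocene (5.333–2.58).

20.45 million years; Miocene, Pliocene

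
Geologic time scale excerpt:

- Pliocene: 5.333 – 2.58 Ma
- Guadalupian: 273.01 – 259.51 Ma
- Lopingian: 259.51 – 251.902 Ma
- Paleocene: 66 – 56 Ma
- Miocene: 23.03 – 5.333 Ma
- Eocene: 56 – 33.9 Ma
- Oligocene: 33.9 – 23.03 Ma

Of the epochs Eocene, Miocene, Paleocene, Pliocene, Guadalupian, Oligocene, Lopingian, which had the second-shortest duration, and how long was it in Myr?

Durations: Eocene 22.1; Miocene 17.697; Paleocene 10; Pliocene 2.753; Guadalupian 13.5; Oligocene 10.87; Lopingian 7.608 Myr.
Sorted shortest-first: Pliocene (2.753), Lopingian (7.608), Paleocene (10), Oligocene (10.87), Guadalupian (13.5), Miocene (17.697), Eocene (22.1).
The second shortest is Lopingian at 7.608 Myr.

Lopingian, 7.608 million years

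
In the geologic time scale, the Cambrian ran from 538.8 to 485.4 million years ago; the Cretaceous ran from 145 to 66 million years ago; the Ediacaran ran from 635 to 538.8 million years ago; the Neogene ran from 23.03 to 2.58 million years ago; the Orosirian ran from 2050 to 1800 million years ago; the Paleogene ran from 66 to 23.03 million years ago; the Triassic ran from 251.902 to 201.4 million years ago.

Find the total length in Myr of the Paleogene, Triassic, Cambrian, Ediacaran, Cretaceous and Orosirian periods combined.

Duration is start − end for each: (66 − 23.03) + (251.902 − 201.4) + (538.8 − 485.4) + (635 − 538.8) + (145 − 66) + (2050 − 1800).
That is 42.97 + 50.502 + 53.4 + 96.2 + 79 + 250, which totals 572.072 million years.

572.072 million years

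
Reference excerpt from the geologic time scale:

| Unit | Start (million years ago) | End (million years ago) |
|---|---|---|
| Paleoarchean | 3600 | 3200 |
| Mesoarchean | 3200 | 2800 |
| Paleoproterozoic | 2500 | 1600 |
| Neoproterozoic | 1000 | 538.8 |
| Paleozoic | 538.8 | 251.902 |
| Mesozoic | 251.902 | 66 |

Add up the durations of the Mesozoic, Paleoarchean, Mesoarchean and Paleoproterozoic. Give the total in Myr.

Each duration: Mesozoic = 185.902; Paleoarchean = 400; Mesoarchean = 400; Paleoproterozoic = 900.
Sum: 185.902 + 400 + 400 + 900 = 1885.902 Myr.

1885.902 million years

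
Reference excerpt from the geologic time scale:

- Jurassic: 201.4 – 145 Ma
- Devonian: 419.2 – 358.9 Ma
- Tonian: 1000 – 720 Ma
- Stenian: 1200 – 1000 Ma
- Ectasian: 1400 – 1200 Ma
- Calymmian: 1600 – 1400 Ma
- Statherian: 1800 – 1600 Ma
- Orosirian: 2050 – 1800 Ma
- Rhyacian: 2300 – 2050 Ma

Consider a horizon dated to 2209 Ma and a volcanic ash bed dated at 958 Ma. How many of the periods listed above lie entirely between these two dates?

5

2209 Ma sits inside the Rhyacian (2300–2050) and 958 Ma inside the Tonian (1000–720); neither of those is wholly between the two dates.
The listed periods lying completely between them are Orosirian, Statherian, Calymmian, Ectasian, Stenian — 5 in all.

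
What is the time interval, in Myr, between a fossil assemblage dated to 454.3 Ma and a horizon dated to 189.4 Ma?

454.3 − 189.4 = 264.9 million years.

264.9 million years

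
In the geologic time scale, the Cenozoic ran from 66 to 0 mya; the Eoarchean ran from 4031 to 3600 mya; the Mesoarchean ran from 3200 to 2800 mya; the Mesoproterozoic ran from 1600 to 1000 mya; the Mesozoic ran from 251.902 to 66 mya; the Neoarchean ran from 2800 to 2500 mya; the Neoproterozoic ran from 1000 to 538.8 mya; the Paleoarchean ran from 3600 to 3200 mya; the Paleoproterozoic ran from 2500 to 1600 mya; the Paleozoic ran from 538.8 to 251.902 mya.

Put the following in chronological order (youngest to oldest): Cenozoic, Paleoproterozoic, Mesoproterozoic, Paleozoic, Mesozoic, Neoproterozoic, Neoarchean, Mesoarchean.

The oldest of these is Mesoarchean (starts 3200 Ma) and the youngest is Cenozoic (ends 0 Ma).
In between, by decreasing start age: Neoarchean (2800), Paleoproterozoic (2500), Mesoproterozoic (1600), Neoproterozoic (1000), Paleozoic (538.8), Mesozoic (251.902).
Listing youngest first means reversing that sequence.

Cenozoic, Mesozoic, Paleozoic, Neoproterozoic, Mesoproterozoic, Paleoproterozoic, Neoarchean, Mesoarchean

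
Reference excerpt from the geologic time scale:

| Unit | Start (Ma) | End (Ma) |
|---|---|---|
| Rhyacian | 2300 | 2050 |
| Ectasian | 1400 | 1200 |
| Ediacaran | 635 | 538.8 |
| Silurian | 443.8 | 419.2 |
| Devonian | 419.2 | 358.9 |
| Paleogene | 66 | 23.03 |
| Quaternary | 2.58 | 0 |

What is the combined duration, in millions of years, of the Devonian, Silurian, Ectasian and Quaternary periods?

Duration is start − end for each: (419.2 − 358.9) + (443.8 − 419.2) + (1400 − 1200) + (2.58 − 0).
That is 60.3 + 24.6 + 200 + 2.58, which totals 287.48 million years.

287.48 million years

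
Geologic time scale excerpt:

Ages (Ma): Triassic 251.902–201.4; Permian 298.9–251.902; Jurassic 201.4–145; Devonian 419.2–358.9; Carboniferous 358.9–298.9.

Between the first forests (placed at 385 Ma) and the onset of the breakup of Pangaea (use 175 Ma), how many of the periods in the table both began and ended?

385 Ma sits inside the Devonian (419.2–358.9) and 175 Ma inside the Jurassic (201.4–145); neither of those is wholly between the two dates.
The listed periods lying completely between them are Carboniferous, Permian, Triassic — 3 in all.

3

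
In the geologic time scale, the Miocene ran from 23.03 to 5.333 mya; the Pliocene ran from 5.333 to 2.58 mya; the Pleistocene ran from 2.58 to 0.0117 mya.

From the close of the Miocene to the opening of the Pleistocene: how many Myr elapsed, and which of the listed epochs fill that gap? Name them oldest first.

End of Miocene = 5.333 Ma; start of Pleistocene = 2.58 Ma.
Gap = 5.333 − 2.58 = 2.753 Myr.
Epochs wholly inside 5.333–2.58 Ma: Pliocene (5.333–2.58).

2.753 million years; Pliocene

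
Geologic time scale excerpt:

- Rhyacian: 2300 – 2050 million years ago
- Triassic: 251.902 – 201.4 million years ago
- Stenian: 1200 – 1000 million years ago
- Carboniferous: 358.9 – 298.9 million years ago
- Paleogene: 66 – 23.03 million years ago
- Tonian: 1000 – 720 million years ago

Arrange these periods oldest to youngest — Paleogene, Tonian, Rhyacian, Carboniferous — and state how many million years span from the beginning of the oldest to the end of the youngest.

Start ages (Ma): Rhyacian 2300, Tonian 1000, Carboniferous 358.9, Paleogene 66.
Ordered oldest to youngest: Rhyacian, Tonian, Carboniferous, Paleogene.
Span = 2300 − 23.03 = 2276.97 Myr.

Rhyacian → Tonian → Carboniferous → Paleogene; total span 2276.97 Myr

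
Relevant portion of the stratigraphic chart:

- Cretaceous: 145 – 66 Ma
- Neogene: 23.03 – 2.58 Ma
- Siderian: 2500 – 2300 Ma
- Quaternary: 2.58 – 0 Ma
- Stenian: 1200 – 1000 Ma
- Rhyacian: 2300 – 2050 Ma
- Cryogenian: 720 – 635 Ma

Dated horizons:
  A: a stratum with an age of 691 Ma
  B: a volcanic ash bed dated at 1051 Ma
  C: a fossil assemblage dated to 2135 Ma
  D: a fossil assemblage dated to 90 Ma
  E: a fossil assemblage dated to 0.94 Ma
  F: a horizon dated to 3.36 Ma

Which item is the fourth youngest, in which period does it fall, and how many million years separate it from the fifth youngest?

A, in the Cryogenian; 360 million years to B

Smaller Ma means younger, so youngest first: E 0.94 < F 3.36 < D 90 < A 691 < B 1051 < C 2135.
Counting 4 along gives A (691 Ma); the excerpt puts that inside the Cryogenian, 720–635 Ma.
Next in line is B (1051 Ma), and 1051 − 691 = 360 Myr.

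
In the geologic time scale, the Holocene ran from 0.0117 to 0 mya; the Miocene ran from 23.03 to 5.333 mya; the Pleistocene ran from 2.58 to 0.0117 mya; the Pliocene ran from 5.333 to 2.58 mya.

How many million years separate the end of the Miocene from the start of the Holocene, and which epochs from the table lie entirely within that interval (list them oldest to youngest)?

5.3213 million years; Pliocene, Pleistocene

End of Miocene = 5.333 Ma; start of Holocene = 0.0117 Ma.
Gap = 5.333 − 0.0117 = 5.3213 Myr.
Epochs wholly inside 5.333–0.0117 Ma: Pliocene (5.333–2.58), Pleistocene (2.58–0.0117).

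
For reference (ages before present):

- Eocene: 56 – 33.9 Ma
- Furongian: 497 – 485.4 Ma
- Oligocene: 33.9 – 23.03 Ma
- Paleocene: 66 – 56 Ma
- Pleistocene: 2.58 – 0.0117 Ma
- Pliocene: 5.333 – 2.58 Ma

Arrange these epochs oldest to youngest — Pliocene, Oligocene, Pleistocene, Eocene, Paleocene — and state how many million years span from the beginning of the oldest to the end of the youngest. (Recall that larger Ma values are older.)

Paleocene, Eocene, Oligocene, Pliocene, Pleistocene; total span 65.9883 Myr

From the excerpt: Pliocene 5.333–2.58; Oligocene 33.9–23.03; Pleistocene 2.58–0.0117; Eocene 56–33.9; Paleocene 66–56 (Ma).
Larger Ma is earlier, so the oldest is Paleocene and the youngest is Pleistocene; oldest to youngest: Paleocene, Eocene, Oligocene, Pliocene, Pleistocene.
Oldest start 66 minus youngest end 0.0117 gives 65.9883 Myr overall.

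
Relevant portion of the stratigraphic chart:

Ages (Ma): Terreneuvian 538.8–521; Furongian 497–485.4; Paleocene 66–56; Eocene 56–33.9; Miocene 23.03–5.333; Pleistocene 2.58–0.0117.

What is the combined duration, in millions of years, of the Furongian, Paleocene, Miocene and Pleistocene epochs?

Duration is start − end for each: (497 − 485.4) + (66 − 56) + (23.03 − 5.333) + (2.58 − 0.0117).
That is 11.6 + 10 + 17.697 + 2.5683, which totals 41.8653 million years.

41.8653 million years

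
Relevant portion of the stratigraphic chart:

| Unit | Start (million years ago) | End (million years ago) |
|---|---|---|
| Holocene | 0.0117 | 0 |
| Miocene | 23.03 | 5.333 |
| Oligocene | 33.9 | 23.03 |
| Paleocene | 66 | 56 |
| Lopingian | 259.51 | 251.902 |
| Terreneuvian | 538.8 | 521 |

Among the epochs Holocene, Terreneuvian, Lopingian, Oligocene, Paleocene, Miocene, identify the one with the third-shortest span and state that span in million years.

Paleocene, 10 million years

Durations: Holocene 0.0117; Terreneuvian 17.8; Lopingian 7.608; Oligocene 10.87; Paleocene 10; Miocene 17.697 Myr.
Sorted shortest-first: Holocene (0.0117), Lopingian (7.608), Paleocene (10), Oligocene (10.87), Miocene (17.697), Terreneuvian (17.8).
The third shortest is Paleocene at 10 Myr.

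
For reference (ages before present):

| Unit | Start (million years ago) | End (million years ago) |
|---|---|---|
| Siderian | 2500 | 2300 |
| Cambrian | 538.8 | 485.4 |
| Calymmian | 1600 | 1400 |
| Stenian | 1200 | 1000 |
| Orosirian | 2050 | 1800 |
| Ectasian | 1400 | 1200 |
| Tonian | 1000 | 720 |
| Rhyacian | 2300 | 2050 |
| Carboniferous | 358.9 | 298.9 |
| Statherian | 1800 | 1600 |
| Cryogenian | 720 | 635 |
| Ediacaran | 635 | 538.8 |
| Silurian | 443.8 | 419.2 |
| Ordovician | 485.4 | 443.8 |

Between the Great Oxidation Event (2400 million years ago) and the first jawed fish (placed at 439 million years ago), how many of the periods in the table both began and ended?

2400 Ma sits inside the Siderian (2500–2300) and 439 Ma inside the Silurian (443.8–419.2); neither of those is wholly between the two dates.
The listed periods lying completely between them are Rhyacian, Orosirian, Statherian, Calymmian, Ectasian, Stenian, Tonian, Cryogenian, Ediacaran, Cambrian, Ordovician — 11 in all.

11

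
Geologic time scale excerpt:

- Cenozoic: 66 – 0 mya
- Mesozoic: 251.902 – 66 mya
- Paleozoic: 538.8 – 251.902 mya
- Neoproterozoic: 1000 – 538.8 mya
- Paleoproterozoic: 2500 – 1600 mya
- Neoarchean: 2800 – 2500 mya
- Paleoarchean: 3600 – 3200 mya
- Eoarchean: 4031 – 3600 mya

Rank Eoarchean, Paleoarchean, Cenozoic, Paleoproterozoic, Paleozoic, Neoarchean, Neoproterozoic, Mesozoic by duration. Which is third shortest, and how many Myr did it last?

Paleozoic, 286.898 million years

Durations: Eoarchean 431; Paleoarchean 400; Cenozoic 66; Paleoproterozoic 900; Paleozoic 286.898; Neoarchean 300; Neoproterozoic 461.2; Mesozoic 185.902 Myr.
Sorted shortest-first: Cenozoic (66), Mesozoic (185.902), Paleozoic (286.898), Neoarchean (300), Paleoarchean (400), Eoarchean (431), Neoproterozoic (461.2), Paleoproterozoic (900).
The third shortest is Paleozoic at 286.898 Myr.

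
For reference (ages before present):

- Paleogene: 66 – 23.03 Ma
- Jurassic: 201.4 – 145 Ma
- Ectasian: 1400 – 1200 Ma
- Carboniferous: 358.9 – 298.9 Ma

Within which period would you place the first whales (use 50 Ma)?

Paleogene

50 Ma lies between 66 and 23.03 Ma, so it falls in the Paleogene.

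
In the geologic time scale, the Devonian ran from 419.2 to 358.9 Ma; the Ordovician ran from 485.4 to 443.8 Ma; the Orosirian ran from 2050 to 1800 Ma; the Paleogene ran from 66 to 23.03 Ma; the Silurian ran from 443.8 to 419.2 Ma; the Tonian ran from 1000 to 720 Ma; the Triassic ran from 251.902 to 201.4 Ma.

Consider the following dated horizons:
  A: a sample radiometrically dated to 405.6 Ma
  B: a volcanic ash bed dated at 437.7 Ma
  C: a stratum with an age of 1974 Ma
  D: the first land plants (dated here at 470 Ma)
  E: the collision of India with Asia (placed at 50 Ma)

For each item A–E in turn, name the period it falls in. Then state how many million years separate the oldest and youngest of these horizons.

A: 405.6 Ma lies in 419.2–358.9 Ma, so Devonian.
B: 437.7 Ma lies in 443.8–419.2 Ma, so Silurian.
C: 1974 Ma lies in 2050–1800 Ma, so Orosirian.
D: 470 Ma lies in 485.4–443.8 Ma, so Ordovician.
E: 50 Ma lies in 66–23.03 Ma, so Paleogene.
Oldest = 1974 Ma, youngest = 50 Ma → span 1924 Myr.

A — Devonian; B — Silurian; C — Orosirian; D — Ordovician; E — Paleogene; span 1924 million years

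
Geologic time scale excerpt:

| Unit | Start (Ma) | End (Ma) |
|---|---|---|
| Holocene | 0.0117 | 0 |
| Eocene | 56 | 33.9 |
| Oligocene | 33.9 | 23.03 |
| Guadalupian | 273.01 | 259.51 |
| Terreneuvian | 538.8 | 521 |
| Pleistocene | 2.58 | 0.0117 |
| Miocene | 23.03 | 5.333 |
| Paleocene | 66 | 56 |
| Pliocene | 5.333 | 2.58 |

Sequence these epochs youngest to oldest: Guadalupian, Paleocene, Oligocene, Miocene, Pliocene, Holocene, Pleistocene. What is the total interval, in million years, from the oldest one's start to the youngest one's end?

Holocene → Pleistocene → Pliocene → Miocene → Oligocene → Paleocene → Guadalupian; total span 273.01 Myr

From the excerpt: Guadalupian 273.01–259.51; Paleocene 66–56; Oligocene 33.9–23.03; Miocene 23.03–5.333; Pliocene 5.333–2.58; Holocene 0.0117–0; Pleistocene 2.58–0.0117 (Ma).
Larger Ma is earlier, so the oldest is Guadalupian and the youngest is Holocene; youngest to oldest: Holocene, Pleistocene, Pliocene, Miocene, Oligocene, Paleocene, Guadalupian.
Oldest start 273.01 minus youngest end 0 gives 273.01 Myr overall.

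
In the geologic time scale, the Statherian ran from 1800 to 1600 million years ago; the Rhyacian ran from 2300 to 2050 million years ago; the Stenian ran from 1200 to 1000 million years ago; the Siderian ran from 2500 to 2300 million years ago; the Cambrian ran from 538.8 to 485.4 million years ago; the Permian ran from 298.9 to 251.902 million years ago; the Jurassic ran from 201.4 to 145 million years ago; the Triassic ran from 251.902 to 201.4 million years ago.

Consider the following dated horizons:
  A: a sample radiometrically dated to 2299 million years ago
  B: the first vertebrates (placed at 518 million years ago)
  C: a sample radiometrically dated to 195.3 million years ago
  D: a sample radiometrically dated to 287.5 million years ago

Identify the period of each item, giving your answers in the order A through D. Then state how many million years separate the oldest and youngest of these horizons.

A — Rhyacian; B — Cambrian; C — Jurassic; D — Permian; span 2103.7 million years

Match each age against the start–end ranges in the excerpt: A = 2299 Ma → Rhyacian (2300–2050); B = 518 Ma → Cambrian (538.8–485.4); C = 195.3 Ma → Jurassic (201.4–145); D = 287.5 Ma → Permian (298.9–251.902).
The largest age is 2299 Ma and the smallest is 195.3 Ma; their difference is 2103.7 Myr.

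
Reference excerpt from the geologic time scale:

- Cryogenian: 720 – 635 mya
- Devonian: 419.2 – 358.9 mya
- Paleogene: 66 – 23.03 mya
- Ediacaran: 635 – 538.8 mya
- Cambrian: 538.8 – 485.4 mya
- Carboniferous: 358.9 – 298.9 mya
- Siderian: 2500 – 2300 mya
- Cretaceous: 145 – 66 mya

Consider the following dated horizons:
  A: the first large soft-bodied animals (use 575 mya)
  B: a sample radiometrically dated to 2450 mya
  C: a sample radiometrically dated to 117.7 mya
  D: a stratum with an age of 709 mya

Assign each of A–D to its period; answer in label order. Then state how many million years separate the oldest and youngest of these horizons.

A — Ediacaran; B — Siderian; C — Cretaceous; D — Cryogenian; span 2332.3 million years

A: 575 Ma lies in 635–538.8 Ma, so Ediacaran.
B: 2450 Ma lies in 2500–2300 Ma, so Siderian.
C: 117.7 Ma lies in 145–66 Ma, so Cretaceous.
D: 709 Ma lies in 720–635 Ma, so Cryogenian.
Oldest = 2450 Ma, youngest = 117.7 Ma → span 2332.3 Myr.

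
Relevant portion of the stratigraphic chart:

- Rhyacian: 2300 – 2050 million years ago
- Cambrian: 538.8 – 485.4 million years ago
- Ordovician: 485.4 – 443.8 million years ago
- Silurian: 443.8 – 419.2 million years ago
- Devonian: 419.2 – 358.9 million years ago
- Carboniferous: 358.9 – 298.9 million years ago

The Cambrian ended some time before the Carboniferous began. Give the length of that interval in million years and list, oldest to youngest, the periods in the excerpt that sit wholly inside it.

126.5 million years; Ordovician, Silurian, Devonian

End of Cambrian = 485.4 Ma; start of Carboniferous = 358.9 Ma.
Gap = 485.4 − 358.9 = 126.5 Myr.
Periods wholly inside 485.4–358.9 Ma: Ordovician (485.4–443.8), Silurian (443.8–419.2), Devonian (419.2–358.9).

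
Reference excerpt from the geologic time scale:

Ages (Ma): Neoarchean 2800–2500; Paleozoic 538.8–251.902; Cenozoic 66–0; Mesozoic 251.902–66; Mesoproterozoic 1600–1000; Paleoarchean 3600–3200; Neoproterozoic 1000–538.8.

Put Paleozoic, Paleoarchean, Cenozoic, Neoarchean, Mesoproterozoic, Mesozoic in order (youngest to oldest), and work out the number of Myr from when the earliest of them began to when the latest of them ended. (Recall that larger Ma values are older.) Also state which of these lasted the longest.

Cenozoic, Mesozoic, Paleozoic, Mesoproterozoic, Neoarchean, Paleoarchean; total span 3600 Myr; longest is Mesoproterozoic

From the excerpt: Paleozoic 538.8–251.902; Paleoarchean 3600–3200; Cenozoic 66–0; Neoarchean 2800–2500; Mesoproterozoic 1600–1000; Mesozoic 251.902–66 (Ma).
Larger Ma is earlier, so the oldest is Paleoarchean and the youngest is Cenozoic; youngest to oldest: Cenozoic, Mesozoic, Paleozoic, Mesoproterozoic, Neoarchean, Paleoarchean.
Oldest start 3600 minus youngest end 0 gives 3600 Myr overall.
Individual lengths (start − end): Cenozoic 66; Paleozoic 286.898; Mesozoic 185.902; Paleoarchean 400; Neoarchean 300; Mesoproterozoic 600. The largest is Mesoproterozoic at 600 Myr.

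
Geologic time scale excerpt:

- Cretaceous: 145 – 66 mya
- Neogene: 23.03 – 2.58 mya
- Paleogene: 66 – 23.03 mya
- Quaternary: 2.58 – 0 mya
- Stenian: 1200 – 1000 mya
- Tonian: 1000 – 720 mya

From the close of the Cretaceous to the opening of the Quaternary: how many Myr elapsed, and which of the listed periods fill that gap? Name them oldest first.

The Cretaceous closes at 66 Ma and the Quaternary opens at 2.58 Ma, so the interval is 66 − 2.58 = 63.42 Myr.
A period fits inside if it starts at or after 66 Ma and ends at or before 2.58 Ma; oldest first that gives Paleogene, Neogene.

63.42 million years; Paleogene, Neogene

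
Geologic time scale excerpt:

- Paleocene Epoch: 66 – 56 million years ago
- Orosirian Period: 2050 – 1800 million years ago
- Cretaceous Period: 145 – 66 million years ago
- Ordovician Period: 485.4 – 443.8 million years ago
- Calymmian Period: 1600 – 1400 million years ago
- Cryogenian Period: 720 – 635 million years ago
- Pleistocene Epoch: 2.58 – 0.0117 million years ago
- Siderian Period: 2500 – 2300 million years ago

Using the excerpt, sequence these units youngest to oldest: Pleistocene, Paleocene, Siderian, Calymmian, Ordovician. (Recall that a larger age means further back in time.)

Sorting by start age (ascending Ma, since larger Ma = older): Pleistocene began 2.58, Paleocene began 66, Ordovician began 485.4, Calymmian began 1600, Siderian began 2500.

Pleistocene → Paleocene → Ordovician → Calymmian → Siderian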